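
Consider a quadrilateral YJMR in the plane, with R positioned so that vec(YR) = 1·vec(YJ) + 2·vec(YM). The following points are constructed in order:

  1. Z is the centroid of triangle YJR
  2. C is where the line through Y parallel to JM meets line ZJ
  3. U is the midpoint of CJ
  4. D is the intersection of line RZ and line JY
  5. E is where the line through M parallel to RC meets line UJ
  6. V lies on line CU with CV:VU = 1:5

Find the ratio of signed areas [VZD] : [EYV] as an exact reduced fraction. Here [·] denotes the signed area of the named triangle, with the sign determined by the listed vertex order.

Choose coordinates Y = (0, 0), J = (1, 0), M = (0, 1), R = (1, 2).
1. Z is the centroid of triangle YJR ⇒ Z = (2/3, 2/3)
2. C is where the line through Y parallel to JM meets line ZJ ⇒ C = (2, -2)
3. U is the midpoint of CJ ⇒ U = (3/2, -1)
4. D is the intersection of line RZ and line JY ⇒ D = (1/2, 0)
5. E is where the line through M parallel to RC meets line UJ ⇒ E = (-1/2, 3)
6. V lies on line CU with CV:VU = 1:5 ⇒ V = (23/12, -11/6)
2·[VZD] = 5/4, 2·[EYV] = 29/6
[VZD]:[EYV] = 5/4:29/6 = 15/58

[VZD]:[EYV] = 15/58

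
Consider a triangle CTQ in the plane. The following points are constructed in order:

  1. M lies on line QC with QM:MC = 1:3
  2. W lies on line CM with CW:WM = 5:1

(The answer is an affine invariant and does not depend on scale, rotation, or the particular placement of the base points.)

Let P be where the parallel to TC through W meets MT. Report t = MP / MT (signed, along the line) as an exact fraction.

Set C = (0, 0), T = (1, 0), Q = (0, 1); any affine frame gives the same invariant.
1. M lies on line QC with QM:MC = 1:3 ⇒ M = (0, 3/4)
2. W lies on line CM with CW:WM = 5:1 ⇒ W = (0, 5/8)
through W parallel to TC: direction (-1, 0); meets MT at P = (1/6, 5/8)
P = M + t·(T−M) with t = 1/6

t = 1/6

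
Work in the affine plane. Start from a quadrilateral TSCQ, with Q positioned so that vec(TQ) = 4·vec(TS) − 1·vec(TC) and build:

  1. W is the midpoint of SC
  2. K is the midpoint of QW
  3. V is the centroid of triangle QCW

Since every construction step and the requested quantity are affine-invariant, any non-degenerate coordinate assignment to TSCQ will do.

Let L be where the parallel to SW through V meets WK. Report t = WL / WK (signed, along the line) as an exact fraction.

t = 2/3

Set T = (0, 0), S = (1, 0), C = (0, 1), Q = (4, -1); any affine frame gives the same invariant.
1. W is the midpoint of SC ⇒ W = (1/2, 1/2)
2. K is the midpoint of QW ⇒ K = (9/4, -1/4)
3. V is the centroid of triangle QCW ⇒ V = (3/2, 1/6)
through V parallel to SW: direction (-1/2, 1/2); meets WK at L = (5/3, 0)
L = W + t·(K−W) with t = 2/3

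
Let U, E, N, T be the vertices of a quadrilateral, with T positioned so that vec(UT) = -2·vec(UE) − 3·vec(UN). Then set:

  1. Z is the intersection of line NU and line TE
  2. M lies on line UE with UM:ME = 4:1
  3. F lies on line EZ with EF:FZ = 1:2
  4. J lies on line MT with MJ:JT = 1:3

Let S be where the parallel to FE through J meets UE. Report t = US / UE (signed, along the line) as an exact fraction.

Work in coordinates with U = (0, 0), E = (1, 0), N = (0, 1), T = (-2, -3).
1. Z is the intersection of line NU and line TE ⇒ Z = (0, -1)
2. M lies on line UE with UM:ME = 4:1 ⇒ M = (4/5, 0)
3. F lies on line EZ with EF:FZ = 1:2 ⇒ F = (2/3, -1/3)
4. J lies on line MT with MJ:JT = 1:3 ⇒ J = (1/10, -3/4)
through J parallel to FE: direction (1/3, 1/3); meets UE at S = (17/20, 0)
S = U + t·(E−U) with t = 17/20

t = 17/20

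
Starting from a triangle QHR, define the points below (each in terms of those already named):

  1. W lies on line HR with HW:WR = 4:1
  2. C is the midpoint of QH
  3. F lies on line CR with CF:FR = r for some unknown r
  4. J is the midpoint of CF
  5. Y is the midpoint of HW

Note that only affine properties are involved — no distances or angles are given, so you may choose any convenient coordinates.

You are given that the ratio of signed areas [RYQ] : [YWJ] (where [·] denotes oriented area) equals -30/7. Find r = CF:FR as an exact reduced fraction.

Choose coordinates Q = (0, 0), H = (1, 0), R = (0, 1).
1. W lies on line HR with HW:WR = 4:1 ⇒ W = (1/5, 4/5)
2. C is the midpoint of QH ⇒ C = (1/2, 0)
3. With CF:FR = r, write λ = r/(r+1) so F = C + λ·(R−C); F is affine-linear in λ
4. J is the midpoint of CF ⇒ J is an affine combination of earlier points and hence also affine-linear in λ
5. Y is the midpoint of HW ⇒ Y = (3/5, 2/5)
Every point depending on F is an affine combination of F and λ-independent points, so each such coordinate is linear in λ; the λ² term in each signed area is a multiple of (R−C)×(R−C) = 0, so 2·[RYQ] and 2·[YWJ] are each linear in λ. Evaluating at λ=0 and λ=1:
  2·[RYQ] = -3/5,   2·[YWJ] = -1/10·λ + 1/5
So [RYQ]:[YWJ] = (-3/5) / (-1/10·λ + 1/5). Setting this equal to -30/7:
  -3/5 = -30/7·(-1/10·λ + 1/5)  ⇒  λ = 3/5
Then r = λ/(1−λ) = (3/5)/(2/5) = 3/2. Check: with r = 3/2, F = (1/5, 3/5) and [RYQ]:[YWJ] = -30/7 as required.

r = 3/2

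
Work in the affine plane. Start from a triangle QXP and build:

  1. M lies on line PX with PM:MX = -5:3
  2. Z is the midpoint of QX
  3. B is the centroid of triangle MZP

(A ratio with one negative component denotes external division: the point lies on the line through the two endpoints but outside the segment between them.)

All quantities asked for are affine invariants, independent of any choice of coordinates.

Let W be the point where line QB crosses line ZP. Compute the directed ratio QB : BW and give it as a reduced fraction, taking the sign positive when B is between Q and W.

Work in coordinates with Q = (0, 0), X = (1, 0), P = (0, 1).
1. M lies on line PX with PM:MX = -5:3 ⇒ M = (5/2, -3/2)
2. Z is the midpoint of QX ⇒ Z = (1/2, 0)
3. B is the centroid of triangle MZP ⇒ B = (1, -1/6)
line QB meets ZP at W = (6/11, -1/11)
B = Q + t·(W−Q) with t = 11/6, so QB:BW = 11/6:-5/6

QB:BW = -11/5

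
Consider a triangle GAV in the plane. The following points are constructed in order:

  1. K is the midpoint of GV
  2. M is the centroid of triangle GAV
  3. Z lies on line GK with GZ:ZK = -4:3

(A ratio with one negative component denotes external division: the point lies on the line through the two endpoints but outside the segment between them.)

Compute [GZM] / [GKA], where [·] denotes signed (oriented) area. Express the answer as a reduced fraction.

[GZM]:[GKA] = 4/3

Assign G = (0, 0), A = (1, 0), V = (0, 1) — the answer is frame-independent, so this choice is without loss of generality.
1. K is the midpoint of GV ⇒ K = (0, 1/2)
2. M is the centroid of triangle GAV ⇒ M = (1/3, 1/3)
3. Z lies on line GK with GZ:ZK = -4:3 ⇒ Z = (0, 2)
2·[GZM] = -2/3, 2·[GKA] = -1/2
[GZM]:[GKA] = -2/3:-1/2 = 4/3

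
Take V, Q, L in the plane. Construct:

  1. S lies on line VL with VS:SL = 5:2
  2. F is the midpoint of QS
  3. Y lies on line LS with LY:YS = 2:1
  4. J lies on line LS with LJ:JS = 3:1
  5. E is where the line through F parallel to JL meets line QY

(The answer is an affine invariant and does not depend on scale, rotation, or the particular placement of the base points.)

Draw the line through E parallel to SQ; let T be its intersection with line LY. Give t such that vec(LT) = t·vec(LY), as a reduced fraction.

Set V = (0, 0), Q = (1, 0), L = (0, 1); any affine frame gives the same invariant.
1. S lies on line VL with VS:SL = 5:2 ⇒ S = (0, 5/7)
2. F is the midpoint of QS ⇒ F = (1/2, 5/14)
3. Y lies on line LS with LY:YS = 2:1 ⇒ Y = (0, 17/21)
4. J lies on line LS with LJ:JS = 3:1 ⇒ J = (0, 11/14)
5. E is where the line through F parallel to JL meets line QY ⇒ E = (1/2, 17/42)
through E parallel to SQ: direction (1, -5/7); meets LY at T = (0, 16/21)
T = L + t·(Y−L) with t = 5/4

t = 5/4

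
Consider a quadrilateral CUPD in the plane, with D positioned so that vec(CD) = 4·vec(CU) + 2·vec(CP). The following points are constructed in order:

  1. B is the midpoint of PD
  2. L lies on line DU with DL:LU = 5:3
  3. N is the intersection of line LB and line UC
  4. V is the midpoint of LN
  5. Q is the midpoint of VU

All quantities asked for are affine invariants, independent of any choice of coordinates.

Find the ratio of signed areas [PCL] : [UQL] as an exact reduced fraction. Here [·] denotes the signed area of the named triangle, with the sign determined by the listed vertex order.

[PCL]:[UQL] = 136/15

Assign C = (0, 0), U = (1, 0), P = (0, 1), D = (4, 2) — the answer is frame-independent, so this choice is without loss of generality.
1. B is the midpoint of PD ⇒ B = (2, 3/2)
2. L lies on line DU with DL:LU = 5:3 ⇒ L = (17/8, 3/4)
3. N is the intersection of line LB and line UC ⇒ N = (9/4, 0)
4. V is the midpoint of LN ⇒ V = (35/16, 3/8)
5. Q is the midpoint of VU ⇒ Q = (51/32, 3/16)
2·[PCL] = 17/8, 2·[UQL] = 15/64
[PCL]:[UQL] = 17/8:15/64 = 136/15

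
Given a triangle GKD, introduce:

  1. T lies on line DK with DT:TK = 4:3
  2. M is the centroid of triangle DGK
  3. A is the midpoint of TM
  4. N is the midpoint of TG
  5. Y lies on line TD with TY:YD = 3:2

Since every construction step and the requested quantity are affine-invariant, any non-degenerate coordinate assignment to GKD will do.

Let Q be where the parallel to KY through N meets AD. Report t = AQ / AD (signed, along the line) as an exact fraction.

t = -2

Work in coordinates with G = (0, 0), K = (1, 0), D = (0, 1).
1. T lies on line DK with DT:TK = 4:3 ⇒ T = (4/7, 3/7)
2. M is the centroid of triangle DGK ⇒ M = (1/3, 1/3)
3. A is the midpoint of TM ⇒ A = (19/42, 8/21)
4. N is the midpoint of TG ⇒ N = (2/7, 3/14)
5. Y lies on line TD with TY:YD = 3:2 ⇒ Y = (8/35, 27/35)
through N parallel to KY: direction (-27/35, 27/35); meets AD at Q = (19/14, -6/7)
Q = A + t·(D−A) with t = -2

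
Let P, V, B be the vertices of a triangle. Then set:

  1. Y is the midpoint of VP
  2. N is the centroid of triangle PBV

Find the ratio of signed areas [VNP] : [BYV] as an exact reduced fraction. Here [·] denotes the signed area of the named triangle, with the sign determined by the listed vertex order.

[VNP]:[BYV] = 2/3

Assign P = (0, 0), V = (1, 0), B = (0, 1) — the answer is frame-independent, so this choice is without loss of generality.
1. Y is the midpoint of VP ⇒ Y = (1/2, 0)
2. N is the centroid of triangle PBV ⇒ N = (1/3, 1/3)
2·[VNP] = 1/3, 2·[BYV] = 1/2
[VNP]:[BYV] = 1/3:1/2 = 2/3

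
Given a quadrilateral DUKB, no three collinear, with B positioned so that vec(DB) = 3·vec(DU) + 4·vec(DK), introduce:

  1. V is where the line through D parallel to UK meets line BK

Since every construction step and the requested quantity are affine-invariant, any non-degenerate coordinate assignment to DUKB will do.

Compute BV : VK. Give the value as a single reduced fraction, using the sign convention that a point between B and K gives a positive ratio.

Set D = (0, 0), U = (1, 0), K = (0, 1), B = (3, 4); any affine frame gives the same invariant.
1. V is where the line through D parallel to UK meets line BK ⇒ V = (-1/2, 1/2)
V = B + t·(K−B) with t = 7/6, so BV:VK = t:(1−t) = 7/6:-1/6

BV:VK = -7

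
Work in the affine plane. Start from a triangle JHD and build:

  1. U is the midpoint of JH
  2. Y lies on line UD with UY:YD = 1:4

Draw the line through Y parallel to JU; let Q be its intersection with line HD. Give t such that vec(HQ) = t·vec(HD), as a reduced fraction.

Work in coordinates with J = (0, 0), H = (1, 0), D = (0, 1).
1. U is the midpoint of JH ⇒ U = (1/2, 0)
2. Y lies on line UD with UY:YD = 1:4 ⇒ Y = (2/5, 1/5)
through Y parallel to JU: direction (1/2, 0); meets HD at Q = (4/5, 1/5)
Q = H + t·(D−H) with t = 1/5

t = 1/5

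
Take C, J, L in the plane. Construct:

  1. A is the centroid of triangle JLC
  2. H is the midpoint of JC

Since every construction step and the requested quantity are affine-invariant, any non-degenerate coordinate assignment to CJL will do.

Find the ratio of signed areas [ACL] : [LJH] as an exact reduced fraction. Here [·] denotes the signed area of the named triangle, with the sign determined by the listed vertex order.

[ACL]:[LJH] = 2/3

Work in coordinates with C = (0, 0), J = (1, 0), L = (0, 1).
1. A is the centroid of triangle JLC ⇒ A = (1/3, 1/3)
2. H is the midpoint of JC ⇒ H = (1/2, 0)
2·[ACL] = -1/3, 2·[LJH] = -1/2
[ACL]:[LJH] = -1/3:-1/2 = 2/3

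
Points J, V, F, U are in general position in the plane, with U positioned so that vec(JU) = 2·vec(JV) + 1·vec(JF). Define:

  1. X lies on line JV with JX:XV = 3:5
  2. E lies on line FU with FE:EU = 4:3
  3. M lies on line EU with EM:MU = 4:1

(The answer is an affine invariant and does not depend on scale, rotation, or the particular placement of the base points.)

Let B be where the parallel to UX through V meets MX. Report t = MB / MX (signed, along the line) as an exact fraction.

t = 223/48

Choose coordinates J = (0, 0), V = (1, 0), F = (0, 1), U = (2, 1).
1. X lies on line JV with JX:XV = 3:5 ⇒ X = (3/8, 0)
2. E lies on line FU with FE:EU = 4:3 ⇒ E = (8/7, 1)
3. M lies on line EU with EM:MU = 4:1 ⇒ M = (64/35, 1)
through V parallel to UX: direction (-13/8, -1); meets MX at B = (-1891/384, -175/48)
B = M + t·(X−M) with t = 223/48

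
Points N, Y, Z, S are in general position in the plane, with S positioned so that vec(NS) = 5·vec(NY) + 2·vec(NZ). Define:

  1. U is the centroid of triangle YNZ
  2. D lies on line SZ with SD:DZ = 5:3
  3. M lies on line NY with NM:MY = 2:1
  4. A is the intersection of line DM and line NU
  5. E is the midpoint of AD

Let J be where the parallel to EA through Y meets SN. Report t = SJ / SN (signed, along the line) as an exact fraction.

Work in coordinates with N = (0, 0), Y = (1, 0), Z = (0, 1), S = (5, 2).
1. U is the centroid of triangle YNZ ⇒ U = (1/3, 1/3)
2. D lies on line SZ with SD:DZ = 5:3 ⇒ D = (15/8, 11/8)
3. M lies on line NY with NM:MY = 2:1 ⇒ M = (2/3, 0)
4. A is the intersection of line DM and line NU ⇒ A = (11/2, 11/2)
5. E is the midpoint of AD ⇒ E = (59/16, 55/16)
through Y parallel to EA: direction (29/16, 33/16); meets SN at J = (165/107, 66/107)
J = S + t·(N−S) with t = 74/107

t = 74/107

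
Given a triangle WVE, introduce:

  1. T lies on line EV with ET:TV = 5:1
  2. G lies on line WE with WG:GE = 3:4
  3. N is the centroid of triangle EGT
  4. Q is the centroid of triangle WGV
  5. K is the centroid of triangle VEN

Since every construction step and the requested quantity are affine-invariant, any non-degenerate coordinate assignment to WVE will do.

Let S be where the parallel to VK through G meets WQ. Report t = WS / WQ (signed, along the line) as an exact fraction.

Set W = (0, 0), V = (1, 0), E = (0, 1); any affine frame gives the same invariant.
1. T lies on line EV with ET:TV = 5:1 ⇒ T = (5/6, 1/6)
2. G lies on line WE with WG:GE = 3:4 ⇒ G = (0, 3/7)
3. N is the centroid of triangle EGT ⇒ N = (5/18, 67/126)
4. Q is the centroid of triangle WGV ⇒ Q = (1/3, 1/7)
5. K is the centroid of triangle VEN ⇒ K = (23/54, 193/378)
through G parallel to VK: direction (-31/54, 193/378); meets WQ at S = (93/286, 279/2002)
S = W + t·(Q−W) with t = 279/286

t = 279/286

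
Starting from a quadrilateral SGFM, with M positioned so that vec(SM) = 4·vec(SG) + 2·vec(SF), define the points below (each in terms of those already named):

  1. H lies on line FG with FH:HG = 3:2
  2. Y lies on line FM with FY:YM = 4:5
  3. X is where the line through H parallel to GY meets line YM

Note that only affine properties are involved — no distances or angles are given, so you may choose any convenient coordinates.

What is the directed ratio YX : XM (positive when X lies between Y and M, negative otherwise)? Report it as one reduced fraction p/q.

YX:XM = -8/33

Set S = (0, 0), G = (1, 0), F = (0, 1), M = (4, 2); any affine frame gives the same invariant.
1. H lies on line FG with FH:HG = 3:2 ⇒ H = (3/5, 2/5)
2. Y lies on line FM with FY:YM = 4:5 ⇒ Y = (16/9, 13/9)
3. X is where the line through H parallel to GY meets line YM ⇒ X = (16/15, 19/15)
X = Y + t·(M−Y) with t = -8/25, so YX:XM = t:(1−t) = -8/25:33/25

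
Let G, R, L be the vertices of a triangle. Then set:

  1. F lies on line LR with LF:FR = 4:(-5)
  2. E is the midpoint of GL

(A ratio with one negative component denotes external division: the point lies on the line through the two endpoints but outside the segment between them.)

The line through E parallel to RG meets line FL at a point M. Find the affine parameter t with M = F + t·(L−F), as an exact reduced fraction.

Assign G = (0, 0), R = (1, 0), L = (0, 1) — the answer is frame-independent, so this choice is without loss of generality.
1. F lies on line LR with LF:FR = 4:(-5) ⇒ F = (-4, 5)
2. E is the midpoint of GL ⇒ E = (0, 1/2)
through E parallel to RG: direction (-1, 0); meets FL at M = (1/2, 1/2)
M = F + t·(L−F) with t = 9/8

t = 9/8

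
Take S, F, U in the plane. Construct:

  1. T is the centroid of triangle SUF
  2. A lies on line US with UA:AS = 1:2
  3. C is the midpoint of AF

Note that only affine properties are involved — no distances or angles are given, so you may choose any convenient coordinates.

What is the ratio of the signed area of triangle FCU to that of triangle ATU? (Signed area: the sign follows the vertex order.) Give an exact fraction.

[FCU]:[ATU] = -3/2

Set S = (0, 0), F = (1, 0), U = (0, 1); any affine frame gives the same invariant.
1. T is the centroid of triangle SUF ⇒ T = (1/3, 1/3)
2. A lies on line US with UA:AS = 1:2 ⇒ A = (0, 2/3)
3. C is the midpoint of AF ⇒ C = (1/2, 1/3)
2·[FCU] = -1/6, 2·[ATU] = 1/9
[FCU]:[ATU] = -1/6:1/9 = -3/2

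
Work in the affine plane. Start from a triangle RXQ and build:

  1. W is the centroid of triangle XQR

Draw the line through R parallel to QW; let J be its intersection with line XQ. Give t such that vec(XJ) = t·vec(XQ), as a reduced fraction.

Assign R = (0, 0), X = (1, 0), Q = (0, 1) — the answer is frame-independent, so this choice is without loss of generality.
1. W is the centroid of triangle XQR ⇒ W = (1/3, 1/3)
through R parallel to QW: direction (1/3, -2/3); meets XQ at J = (-1, 2)
J = X + t·(Q−X) with t = 2

t = 2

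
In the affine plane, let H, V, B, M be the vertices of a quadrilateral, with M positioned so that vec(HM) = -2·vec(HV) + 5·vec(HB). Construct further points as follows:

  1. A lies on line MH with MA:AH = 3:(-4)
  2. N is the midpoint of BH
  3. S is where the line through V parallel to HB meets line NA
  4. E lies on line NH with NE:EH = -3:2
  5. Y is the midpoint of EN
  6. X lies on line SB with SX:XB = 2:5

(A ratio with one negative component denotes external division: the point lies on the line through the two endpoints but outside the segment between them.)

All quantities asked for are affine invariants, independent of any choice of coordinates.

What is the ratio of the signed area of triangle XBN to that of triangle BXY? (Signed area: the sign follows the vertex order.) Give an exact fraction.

Choose coordinates H = (0, 0), V = (1, 0), B = (0, 1), M = (-2, 5).
1. A lies on line MH with MA:AH = 3:(-4) ⇒ A = (-8, 20)
2. N is the midpoint of BH ⇒ N = (0, 1/2)
3. S is where the line through V parallel to HB meets line NA ⇒ S = (1, -31/16)
4. E lies on line NH with NE:EH = -3:2 ⇒ E = (0, -1)
5. Y is the midpoint of EN ⇒ Y = (0, -1/4)
6. X lies on line SB with SX:XB = 2:5 ⇒ X = (5/7, -123/112)
2·[XBN] = 5/14, 2·[BXY] = -25/28
[XBN]:[BXY] = 5/14:-25/28 = -2/5

[XBN]:[BXY] = -2/5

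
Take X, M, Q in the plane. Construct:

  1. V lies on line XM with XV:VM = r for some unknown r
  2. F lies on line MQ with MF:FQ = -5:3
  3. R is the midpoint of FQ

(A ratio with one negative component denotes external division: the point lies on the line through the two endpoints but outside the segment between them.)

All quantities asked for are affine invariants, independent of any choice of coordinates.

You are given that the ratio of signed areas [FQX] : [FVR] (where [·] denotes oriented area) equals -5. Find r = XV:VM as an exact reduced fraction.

r = 3/2

Choose coordinates X = (0, 0), M = (1, 0), Q = (0, 1).
1. With XV:VM = r, write λ = r/(r+1) so V = X + λ·(M−X); V is affine-linear in λ
2. F lies on line MQ with MF:FQ = -5:3 ⇒ F = (-3/2, 5/2)
3. R is the midpoint of FQ ⇒ R = (-3/4, 7/4)
Every point depending on V is an affine combination of V and λ-independent points, so each such coordinate is linear in λ; the λ² term in each signed area is a multiple of (M−X)×(M−X) = 0, so 2·[FQX] and 2·[FVR] are each linear in λ. Evaluating at λ=0 and λ=1:
  2·[FQX] = -3/2,   2·[FVR] = -3/4·λ + 3/4
So [FQX]:[FVR] = (-3/2) / (-3/4·λ + 3/4). Setting this equal to -5:
  -3/2 = -5·(-3/4·λ + 3/4)  ⇒  λ = 3/5
Then r = λ/(1−λ) = (3/5)/(2/5) = 3/2. Check: with r = 3/2, V = (3/5, 0) and [FQX]:[FVR] = -5 as required.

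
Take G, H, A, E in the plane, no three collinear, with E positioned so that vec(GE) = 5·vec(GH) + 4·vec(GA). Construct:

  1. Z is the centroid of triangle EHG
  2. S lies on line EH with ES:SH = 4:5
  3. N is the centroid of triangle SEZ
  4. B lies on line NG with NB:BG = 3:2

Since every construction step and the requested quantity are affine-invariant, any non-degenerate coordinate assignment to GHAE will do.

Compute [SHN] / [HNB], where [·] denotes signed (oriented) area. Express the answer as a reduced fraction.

Choose coordinates G = (0, 0), H = (1, 0), A = (0, 1), E = (5, 4).
1. Z is the centroid of triangle EHG ⇒ Z = (2, 4/3)
2. S lies on line EH with ES:SH = 4:5 ⇒ S = (29/9, 20/9)
3. N is the centroid of triangle SEZ ⇒ N = (92/27, 68/27)
4. B lies on line NG with NB:BG = 3:2 ⇒ B = (184/135, 136/135)
2·[SHN] = -20/81, 2·[HNB] = 68/45
[SHN]:[HNB] = -20/81:68/45 = -25/153

[SHN]:[HNB] = -25/153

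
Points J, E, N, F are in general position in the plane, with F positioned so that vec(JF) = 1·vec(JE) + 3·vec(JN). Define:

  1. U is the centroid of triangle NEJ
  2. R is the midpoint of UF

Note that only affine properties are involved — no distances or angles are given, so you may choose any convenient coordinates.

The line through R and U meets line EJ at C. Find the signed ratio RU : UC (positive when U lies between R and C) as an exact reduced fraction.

Set J = (0, 0), E = (1, 0), N = (0, 1), F = (1, 3); any affine frame gives the same invariant.
1. U is the centroid of triangle NEJ ⇒ U = (1/3, 1/3)
2. R is the midpoint of UF ⇒ R = (2/3, 5/3)
line RU meets EJ at C = (1/4, 0)
U = R + t·(C−R) with t = 4/5, so RU:UC = 4/5:1/5

RU:UC = 4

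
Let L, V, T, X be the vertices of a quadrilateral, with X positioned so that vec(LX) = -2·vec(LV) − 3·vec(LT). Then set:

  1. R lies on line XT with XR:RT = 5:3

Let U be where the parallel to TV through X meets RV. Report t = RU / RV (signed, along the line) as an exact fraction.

Work in coordinates with L = (0, 0), V = (1, 0), T = (0, 1), X = (-2, -3).
1. R lies on line XT with XR:RT = 5:3 ⇒ R = (-3/4, -1/2)
through X parallel to TV: direction (1, -1); meets RV at U = (-11/3, -4/3)
U = R + t·(V−R) with t = -5/3

t = -5/3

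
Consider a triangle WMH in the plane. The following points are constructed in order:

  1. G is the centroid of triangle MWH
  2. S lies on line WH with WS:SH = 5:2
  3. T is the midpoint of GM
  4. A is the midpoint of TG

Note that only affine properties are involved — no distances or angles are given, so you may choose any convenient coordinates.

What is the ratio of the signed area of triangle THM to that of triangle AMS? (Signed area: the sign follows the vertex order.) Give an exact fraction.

Set W = (0, 0), M = (1, 0), H = (0, 1); any affine frame gives the same invariant.
1. G is the centroid of triangle MWH ⇒ G = (1/3, 1/3)
2. S lies on line WH with WS:SH = 5:2 ⇒ S = (0, 5/7)
3. T is the midpoint of GM ⇒ T = (2/3, 1/6)
4. A is the midpoint of TG ⇒ A = (1/2, 1/4)
2·[THM] = -1/6, 2·[AMS] = 3/28
[THM]:[AMS] = -1/6:3/28 = -14/9

[THM]:[AMS] = -14/9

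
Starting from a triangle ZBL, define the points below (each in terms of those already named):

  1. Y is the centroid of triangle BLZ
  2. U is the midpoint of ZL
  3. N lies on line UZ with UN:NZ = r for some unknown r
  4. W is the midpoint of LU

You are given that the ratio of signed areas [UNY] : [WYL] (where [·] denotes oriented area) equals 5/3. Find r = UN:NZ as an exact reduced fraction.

Set Z = (0, 0), B = (1, 0), L = (0, 1); any affine frame gives the same invariant.
1. Y is the centroid of triangle BLZ ⇒ Y = (1/3, 1/3)
2. U is the midpoint of ZL ⇒ U = (0, 1/2)
3. With UN:NZ = r, write λ = r/(r+1) so N = U + λ·(Z−U); N is affine-linear in λ
4. W is the midpoint of LU ⇒ W = (0, 3/4)
Every point depending on N is an affine combination of N and λ-independent points, so each such coordinate is linear in λ; the λ² term in each signed area is a multiple of (Z−U)×(Z−U) = 0, so 2·[UNY] and 2·[WYL] are each linear in λ. Evaluating at λ=0 and λ=1:
  2·[UNY] = 1/6·λ,   2·[WYL] = 1/12
So [UNY]:[WYL] = (1/6·λ) / (1/12). Setting this equal to 5/3:
  1/6·λ = 5/3·(1/12)  ⇒  λ = 5/6
Then r = λ/(1−λ) = (5/6)/(1/6) = 5. Check: with r = 5, N = (0, 1/12) and [UNY]:[WYL] = 5/3 as required.

r = 5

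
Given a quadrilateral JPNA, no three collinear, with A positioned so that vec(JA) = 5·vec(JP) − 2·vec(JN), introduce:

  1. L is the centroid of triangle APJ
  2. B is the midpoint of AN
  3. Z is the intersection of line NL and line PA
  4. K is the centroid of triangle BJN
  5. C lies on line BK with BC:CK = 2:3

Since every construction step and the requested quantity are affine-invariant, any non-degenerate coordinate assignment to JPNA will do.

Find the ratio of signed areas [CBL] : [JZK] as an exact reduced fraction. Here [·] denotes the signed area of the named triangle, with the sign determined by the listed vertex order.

Assign J = (0, 0), P = (1, 0), N = (0, 1), A = (5, -2) — the answer is frame-independent, so this choice is without loss of generality.
1. L is the centroid of triangle APJ ⇒ L = (2, -2/3)
2. B is the midpoint of AN ⇒ B = (5/2, -1/2)
3. Z is the intersection of line NL and line PA ⇒ Z = (3/2, -1/4)
4. K is the centroid of triangle BJN ⇒ K = (5/6, 1/6)
5. C lies on line BK with BC:CK = 2:3 ⇒ C = (11/6, -7/30)
2·[CBL] = -11/45, 2·[JZK] = 11/24
[CBL]:[JZK] = -11/45:11/24 = -8/15

[CBL]:[JZK] = -8/15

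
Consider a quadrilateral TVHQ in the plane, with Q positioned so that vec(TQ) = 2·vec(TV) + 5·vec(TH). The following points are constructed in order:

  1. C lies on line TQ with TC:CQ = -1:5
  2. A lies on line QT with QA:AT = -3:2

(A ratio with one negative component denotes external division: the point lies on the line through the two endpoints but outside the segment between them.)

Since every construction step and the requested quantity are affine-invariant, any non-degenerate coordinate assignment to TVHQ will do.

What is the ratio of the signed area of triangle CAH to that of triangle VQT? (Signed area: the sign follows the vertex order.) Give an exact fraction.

[CAH]:[VQT] = -7/10

Set T = (0, 0), V = (1, 0), H = (0, 1), Q = (2, 5); any affine frame gives the same invariant.
1. C lies on line TQ with TC:CQ = -1:5 ⇒ C = (-1/2, -5/4)
2. A lies on line QT with QA:AT = -3:2 ⇒ A = (-4, -10)
2·[CAH] = -7/2, 2·[VQT] = 5
[CAH]:[VQT] = -7/2:5 = -7/10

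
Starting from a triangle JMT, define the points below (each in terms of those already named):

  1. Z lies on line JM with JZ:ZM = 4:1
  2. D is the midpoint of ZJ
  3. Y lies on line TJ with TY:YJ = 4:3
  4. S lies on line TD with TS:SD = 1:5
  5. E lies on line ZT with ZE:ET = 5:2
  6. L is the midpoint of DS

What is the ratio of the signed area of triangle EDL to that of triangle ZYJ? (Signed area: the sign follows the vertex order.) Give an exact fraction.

[EDL]:[ZYJ] = -5/36

Work in coordinates with J = (0, 0), M = (1, 0), T = (0, 1).
1. Z lies on line JM with JZ:ZM = 4:1 ⇒ Z = (4/5, 0)
2. D is the midpoint of ZJ ⇒ D = (2/5, 0)
3. Y lies on line TJ with TY:YJ = 4:3 ⇒ Y = (0, 3/7)
4. S lies on line TD with TS:SD = 1:5 ⇒ S = (1/15, 5/6)
5. E lies on line ZT with ZE:ET = 5:2 ⇒ E = (8/35, 5/7)
6. L is the midpoint of DS ⇒ L = (7/30, 5/12)
2·[EDL] = -1/21, 2·[ZYJ] = 12/35
[EDL]:[ZYJ] = -1/21:12/35 = -5/36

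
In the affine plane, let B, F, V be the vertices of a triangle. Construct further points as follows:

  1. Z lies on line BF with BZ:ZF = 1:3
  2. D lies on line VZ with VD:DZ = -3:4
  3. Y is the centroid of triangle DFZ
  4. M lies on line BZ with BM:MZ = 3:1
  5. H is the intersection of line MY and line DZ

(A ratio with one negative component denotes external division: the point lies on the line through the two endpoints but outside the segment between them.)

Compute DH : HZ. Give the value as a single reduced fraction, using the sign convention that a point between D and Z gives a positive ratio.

DH:HZ = 14

Set B = (0, 0), F = (1, 0), V = (0, 1); any affine frame gives the same invariant.
1. Z lies on line BF with BZ:ZF = 1:3 ⇒ Z = (1/4, 0)
2. D lies on line VZ with VD:DZ = -3:4 ⇒ D = (-3/4, 4)
3. Y is the centroid of triangle DFZ ⇒ Y = (1/6, 4/3)
4. M lies on line BZ with BM:MZ = 3:1 ⇒ M = (3/16, 0)
5. H is the intersection of line MY and line DZ ⇒ H = (11/60, 4/15)
H = D + t·(Z−D) with t = 14/15, so DH:HZ = t:(1−t) = 14/15:1/15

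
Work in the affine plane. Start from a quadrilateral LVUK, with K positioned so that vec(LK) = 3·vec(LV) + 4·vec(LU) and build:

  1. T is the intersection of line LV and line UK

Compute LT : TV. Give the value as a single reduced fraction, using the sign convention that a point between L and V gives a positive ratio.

Assign L = (0, 0), V = (1, 0), U = (0, 1), K = (3, 4) — the answer is frame-independent, so this choice is without loss of generality.
1. T is the intersection of line LV and line UK ⇒ T = (-1, 0)
T = L + t·(V−L) with t = -1, so LT:TV = t:(1−t) = -1:2

LT:TV = -1/2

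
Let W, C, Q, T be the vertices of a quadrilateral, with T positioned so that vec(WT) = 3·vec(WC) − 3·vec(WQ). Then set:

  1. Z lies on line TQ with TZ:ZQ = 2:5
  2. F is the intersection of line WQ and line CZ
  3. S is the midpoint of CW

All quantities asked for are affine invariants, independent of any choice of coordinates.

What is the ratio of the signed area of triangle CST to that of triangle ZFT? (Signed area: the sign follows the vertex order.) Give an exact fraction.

Work in coordinates with W = (0, 0), C = (1, 0), Q = (0, 1), T = (3, -3).
1. Z lies on line TQ with TZ:ZQ = 2:5 ⇒ Z = (15/7, -13/7)
2. F is the intersection of line WQ and line CZ ⇒ F = (0, 13/8)
3. S is the midpoint of CW ⇒ S = (1/2, 0)
2·[CST] = 3/2, 2·[ZFT] = -15/28
[CST]:[ZFT] = 3/2:-15/28 = -14/5

[CST]:[ZFT] = -14/5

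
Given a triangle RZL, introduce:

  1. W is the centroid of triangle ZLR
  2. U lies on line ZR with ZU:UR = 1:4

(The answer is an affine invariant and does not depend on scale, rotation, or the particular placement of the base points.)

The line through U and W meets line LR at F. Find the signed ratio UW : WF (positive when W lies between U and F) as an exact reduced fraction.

Choose coordinates R = (0, 0), Z = (1, 0), L = (0, 1).
1. W is the centroid of triangle ZLR ⇒ W = (1/3, 1/3)
2. U lies on line ZR with ZU:UR = 1:4 ⇒ U = (4/5, 0)
line UW meets LR at F = (0, 4/7)
W = U + t·(F−U) with t = 7/12, so UW:WF = 7/12:5/12

UW:WF = 7/5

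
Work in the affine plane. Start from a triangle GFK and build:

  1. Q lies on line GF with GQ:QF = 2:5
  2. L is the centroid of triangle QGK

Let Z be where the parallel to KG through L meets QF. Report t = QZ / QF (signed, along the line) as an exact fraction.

Work in coordinates with G = (0, 0), F = (1, 0), K = (0, 1).
1. Q lies on line GF with GQ:QF = 2:5 ⇒ Q = (2/7, 0)
2. L is the centroid of triangle QGK ⇒ L = (2/21, 1/3)
through L parallel to KG: direction (0, -1); meets QF at Z = (2/21, 0)
Z = Q + t·(F−Q) with t = -4/15

t = -4/15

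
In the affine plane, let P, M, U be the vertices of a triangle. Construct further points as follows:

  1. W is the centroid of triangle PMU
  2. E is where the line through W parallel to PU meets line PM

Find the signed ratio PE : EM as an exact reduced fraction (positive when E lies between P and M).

Assign P = (0, 0), M = (1, 0), U = (0, 1) — the answer is frame-independent, so this choice is without loss of generality.
1. W is the centroid of triangle PMU ⇒ W = (1/3, 1/3)
2. E is where the line through W parallel to PU meets line PM ⇒ E = (1/3, 0)
E = P + t·(M−P) with t = 1/3, so PE:EM = t:(1−t) = 1/3:2/3

PE:EM = 1/2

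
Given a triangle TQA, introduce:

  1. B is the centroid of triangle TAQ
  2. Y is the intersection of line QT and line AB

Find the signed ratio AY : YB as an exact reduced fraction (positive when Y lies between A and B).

AY:YB = -3

Choose coordinates T = (0, 0), Q = (1, 0), A = (0, 1).
1. B is the centroid of triangle TAQ ⇒ B = (1/3, 1/3)
2. Y is the intersection of line QT and line AB ⇒ Y = (1/2, 0)
Y = A + t·(B−A) with t = 3/2, so AY:YB = t:(1−t) = 3/2:-1/2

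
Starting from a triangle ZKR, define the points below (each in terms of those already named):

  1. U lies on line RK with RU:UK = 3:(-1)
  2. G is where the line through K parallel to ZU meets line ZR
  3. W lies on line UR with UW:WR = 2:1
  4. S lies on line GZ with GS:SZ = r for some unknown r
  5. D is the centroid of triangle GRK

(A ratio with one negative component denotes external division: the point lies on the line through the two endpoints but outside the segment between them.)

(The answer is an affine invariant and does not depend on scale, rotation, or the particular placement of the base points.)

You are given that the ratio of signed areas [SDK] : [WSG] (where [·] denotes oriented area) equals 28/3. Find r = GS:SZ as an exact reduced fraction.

Assign Z = (0, 0), K = (1, 0), R = (0, 1) — the answer is frame-independent, so this choice is without loss of generality.
1. U lies on line RK with RU:UK = 3:(-1) ⇒ U = (3/2, -1/2)
2. G is where the line through K parallel to ZU meets line ZR ⇒ G = (0, 1/3)
3. W lies on line UR with UW:WR = 2:1 ⇒ W = (1/2, 1/2)
4. With GS:SZ = r, write λ = r/(r+1) so S = G + λ·(Z−G); S is affine-linear in λ
5. D is the centroid of triangle GRK ⇒ D = (1/3, 4/9)
Every point depending on S is an affine combination of S and λ-independent points, so each such coordinate is linear in λ; the λ² term in each signed area is a multiple of (Z−G)×(Z−G) = 0, so 2·[SDK] and 2·[WSG] are each linear in λ. Evaluating at λ=0 and λ=1:
  2·[SDK] = -2/9·λ − 2/9,   2·[WSG] = -1/6·λ
So [SDK]:[WSG] = (-2/9·λ − 2/9) / (-1/6·λ). Setting this equal to 28/3:
  -2/9·λ − 2/9 = 28/3·(-1/6·λ)  ⇒  λ = 1/6
Then r = λ/(1−λ) = (1/6)/(5/6) = 1/5. Check: with r = 1/5, S = (0, 5/18) and [SDK]:[WSG] = 28/3 as required.

r = 1/5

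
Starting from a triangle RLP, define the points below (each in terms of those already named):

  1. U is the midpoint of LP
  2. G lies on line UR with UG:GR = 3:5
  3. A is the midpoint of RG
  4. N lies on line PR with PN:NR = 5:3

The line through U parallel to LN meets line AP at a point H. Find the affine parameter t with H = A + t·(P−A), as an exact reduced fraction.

Choose coordinates R = (0, 0), L = (1, 0), P = (0, 1).
1. U is the midpoint of LP ⇒ U = (1/2, 1/2)
2. G lies on line UR with UG:GR = 3:5 ⇒ G = (5/16, 5/16)
3. A is the midpoint of RG ⇒ A = (5/32, 5/32)
4. N lies on line PR with PN:NR = 5:3 ⇒ N = (0, 3/8)
through U parallel to LN: direction (-1, 3/8); meets AP at H = (25/402, 89/134)
H = A + t·(P−A) with t = 121/201

t = 121/201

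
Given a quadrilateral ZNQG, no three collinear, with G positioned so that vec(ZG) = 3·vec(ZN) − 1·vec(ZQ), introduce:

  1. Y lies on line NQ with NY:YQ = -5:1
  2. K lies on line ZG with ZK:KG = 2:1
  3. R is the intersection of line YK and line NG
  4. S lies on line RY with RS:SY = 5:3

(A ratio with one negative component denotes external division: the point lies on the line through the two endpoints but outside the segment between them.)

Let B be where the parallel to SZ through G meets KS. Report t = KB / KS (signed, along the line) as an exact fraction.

t = -1/2

Work in coordinates with Z = (0, 0), N = (1, 0), Q = (0, 1), G = (3, -1).
1. Y lies on line NQ with NY:YQ = -5:1 ⇒ Y = (-1/4, 5/4)
2. K lies on line ZG with ZK:KG = 2:1 ⇒ K = (2, -2/3)
3. R is the intersection of line YK and line NG ⇒ R = (29/19, -5/19)
4. S lies on line RY with RS:SY = 5:3 ⇒ S = (253/608, 415/608)
through G parallel to SZ: direction (-253/608, -415/608); meets KS at B = (3395/1216, -1631/1216)
B = K + t·(S−K) with t = -1/2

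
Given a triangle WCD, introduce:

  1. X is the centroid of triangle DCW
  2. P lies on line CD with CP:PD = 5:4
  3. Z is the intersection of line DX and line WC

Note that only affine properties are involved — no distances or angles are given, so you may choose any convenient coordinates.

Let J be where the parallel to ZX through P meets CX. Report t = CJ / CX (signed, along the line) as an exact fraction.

Work in coordinates with W = (0, 0), C = (1, 0), D = (0, 1).
1. X is the centroid of triangle DCW ⇒ X = (1/3, 1/3)
2. P lies on line CD with CP:PD = 5:4 ⇒ P = (4/9, 5/9)
3. Z is the intersection of line DX and line WC ⇒ Z = (1/2, 0)
through P parallel to ZX: direction (-1/6, 1/3); meets CX at J = (17/27, 5/27)
J = C + t·(X−C) with t = 5/9

t = 5/9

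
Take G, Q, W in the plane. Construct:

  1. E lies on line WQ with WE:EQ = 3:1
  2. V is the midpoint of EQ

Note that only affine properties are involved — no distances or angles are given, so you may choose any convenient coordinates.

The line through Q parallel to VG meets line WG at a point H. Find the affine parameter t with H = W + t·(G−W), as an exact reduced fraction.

Work in coordinates with G = (0, 0), Q = (1, 0), W = (0, 1).
1. E lies on line WQ with WE:EQ = 3:1 ⇒ E = (3/4, 1/4)
2. V is the midpoint of EQ ⇒ V = (7/8, 1/8)
through Q parallel to VG: direction (-7/8, -1/8); meets WG at H = (0, -1/7)
H = W + t·(G−W) with t = 8/7

t = 8/7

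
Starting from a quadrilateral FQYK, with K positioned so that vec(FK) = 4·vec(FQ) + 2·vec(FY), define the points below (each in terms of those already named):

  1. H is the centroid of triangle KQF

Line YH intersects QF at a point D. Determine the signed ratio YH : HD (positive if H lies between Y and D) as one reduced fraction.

Work in coordinates with F = (0, 0), Q = (1, 0), Y = (0, 1), K = (4, 2).
1. H is the centroid of triangle KQF ⇒ H = (5/3, 2/3)
line YH meets QF at D = (5, 0)
H = Y + t·(D−Y) with t = 1/3, so YH:HD = 1/3:2/3

YH:HD = 1/2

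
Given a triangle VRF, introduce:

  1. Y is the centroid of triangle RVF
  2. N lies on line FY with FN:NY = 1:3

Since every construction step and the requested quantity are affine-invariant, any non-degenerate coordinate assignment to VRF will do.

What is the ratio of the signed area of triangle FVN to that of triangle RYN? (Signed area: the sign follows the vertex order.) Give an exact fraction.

Set V = (0, 0), R = (1, 0), F = (0, 1); any affine frame gives the same invariant.
1. Y is the centroid of triangle RVF ⇒ Y = (1/3, 1/3)
2. N lies on line FY with FN:NY = 1:3 ⇒ N = (1/12, 5/6)
2·[FVN] = 1/12, 2·[RYN] = -1/4
[FVN]:[RYN] = 1/12:-1/4 = -1/3

[FVN]:[RYN] = -1/3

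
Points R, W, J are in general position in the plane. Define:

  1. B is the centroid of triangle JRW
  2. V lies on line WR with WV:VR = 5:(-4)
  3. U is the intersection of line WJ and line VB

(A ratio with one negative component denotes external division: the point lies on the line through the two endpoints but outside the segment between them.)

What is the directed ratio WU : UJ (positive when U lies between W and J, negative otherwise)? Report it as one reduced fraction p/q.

WU:UJ = 5/9

Assign R = (0, 0), W = (1, 0), J = (0, 1) — the answer is frame-independent, so this choice is without loss of generality.
1. B is the centroid of triangle JRW ⇒ B = (1/3, 1/3)
2. V lies on line WR with WV:VR = 5:(-4) ⇒ V = (-4, 0)
3. U is the intersection of line WJ and line VB ⇒ U = (9/14, 5/14)
U = W + t·(J−W) with t = 5/14, so WU:UJ = t:(1−t) = 5/14:9/14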